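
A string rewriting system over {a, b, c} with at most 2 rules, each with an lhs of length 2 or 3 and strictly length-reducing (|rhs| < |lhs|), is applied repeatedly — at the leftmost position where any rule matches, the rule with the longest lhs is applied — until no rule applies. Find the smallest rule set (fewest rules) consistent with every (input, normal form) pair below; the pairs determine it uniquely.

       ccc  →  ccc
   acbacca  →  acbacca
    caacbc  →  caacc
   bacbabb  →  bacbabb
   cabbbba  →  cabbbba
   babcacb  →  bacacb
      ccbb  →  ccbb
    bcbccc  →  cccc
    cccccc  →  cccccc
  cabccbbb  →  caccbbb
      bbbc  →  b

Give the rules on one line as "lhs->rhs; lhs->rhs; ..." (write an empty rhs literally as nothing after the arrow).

bbc->; bc->c

  | ccc
  | acbacca
  | caacbc => caacc
  | bacbabb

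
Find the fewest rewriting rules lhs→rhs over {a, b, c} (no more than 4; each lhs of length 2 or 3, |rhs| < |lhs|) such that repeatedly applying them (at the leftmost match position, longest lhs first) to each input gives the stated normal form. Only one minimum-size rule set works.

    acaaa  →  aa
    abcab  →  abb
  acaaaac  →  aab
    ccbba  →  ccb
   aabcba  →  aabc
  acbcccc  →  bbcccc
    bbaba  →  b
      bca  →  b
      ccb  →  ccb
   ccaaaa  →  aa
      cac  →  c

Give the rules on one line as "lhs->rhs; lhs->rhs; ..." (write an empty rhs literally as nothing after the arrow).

ac->b; ba->; ca->

  | acaaa => baaa => aa
  | abcab => abb
  | acaaaac => baaaac => aaac => aab
  | ccbba => ccb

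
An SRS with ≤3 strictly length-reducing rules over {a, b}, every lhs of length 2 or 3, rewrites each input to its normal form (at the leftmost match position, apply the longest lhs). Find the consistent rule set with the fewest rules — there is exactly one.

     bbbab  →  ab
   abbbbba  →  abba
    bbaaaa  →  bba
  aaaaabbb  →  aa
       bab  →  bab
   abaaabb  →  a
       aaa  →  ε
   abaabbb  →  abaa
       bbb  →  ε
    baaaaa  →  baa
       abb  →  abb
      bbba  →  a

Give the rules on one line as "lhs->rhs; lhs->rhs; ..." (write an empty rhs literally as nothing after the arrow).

  | bbbab => ab
  | abbbbba => abba
  | bbaaaa => bba
  | aaaaabbb => aabbb => aa

aaa->; bbb->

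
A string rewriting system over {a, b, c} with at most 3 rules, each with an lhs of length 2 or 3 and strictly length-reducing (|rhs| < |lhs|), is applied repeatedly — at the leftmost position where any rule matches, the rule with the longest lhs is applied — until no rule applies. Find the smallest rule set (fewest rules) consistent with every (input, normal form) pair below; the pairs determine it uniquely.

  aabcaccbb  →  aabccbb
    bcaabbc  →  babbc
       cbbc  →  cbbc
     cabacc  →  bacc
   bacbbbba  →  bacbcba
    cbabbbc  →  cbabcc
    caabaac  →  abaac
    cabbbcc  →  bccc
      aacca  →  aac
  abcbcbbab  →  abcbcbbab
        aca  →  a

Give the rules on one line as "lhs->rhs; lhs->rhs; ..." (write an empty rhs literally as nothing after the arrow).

bbb->bc; ca->

  | aabcaccbb => aabccbb
  | bcaabbc => babbc
  | cbbc
  | cabacc => bacc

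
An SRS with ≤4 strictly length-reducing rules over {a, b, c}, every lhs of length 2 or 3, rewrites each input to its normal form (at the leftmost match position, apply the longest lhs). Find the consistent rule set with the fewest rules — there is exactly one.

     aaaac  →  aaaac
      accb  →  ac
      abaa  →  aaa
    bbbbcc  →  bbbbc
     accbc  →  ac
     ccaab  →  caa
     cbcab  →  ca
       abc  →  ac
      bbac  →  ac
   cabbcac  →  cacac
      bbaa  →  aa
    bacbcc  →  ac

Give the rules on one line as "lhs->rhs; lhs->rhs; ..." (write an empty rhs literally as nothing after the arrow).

ab->a; ba->a; cb->c; cc->c

  | aaaac
  | accb => acb => ac
  | abaa => aaa
  | bbbbcc => bbbbc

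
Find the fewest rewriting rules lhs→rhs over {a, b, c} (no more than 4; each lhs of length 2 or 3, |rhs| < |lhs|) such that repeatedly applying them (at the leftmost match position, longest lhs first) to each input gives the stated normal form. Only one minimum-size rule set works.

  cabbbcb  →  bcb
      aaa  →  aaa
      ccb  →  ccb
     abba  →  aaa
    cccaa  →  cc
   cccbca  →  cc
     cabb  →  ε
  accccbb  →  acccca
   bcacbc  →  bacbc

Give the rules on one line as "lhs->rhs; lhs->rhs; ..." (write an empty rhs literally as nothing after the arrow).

bb->a; bca->ba; caa->; cba->

  | cabbbcb => caabcb => bcb
  | aaa
  | ccb
  | abba => aaa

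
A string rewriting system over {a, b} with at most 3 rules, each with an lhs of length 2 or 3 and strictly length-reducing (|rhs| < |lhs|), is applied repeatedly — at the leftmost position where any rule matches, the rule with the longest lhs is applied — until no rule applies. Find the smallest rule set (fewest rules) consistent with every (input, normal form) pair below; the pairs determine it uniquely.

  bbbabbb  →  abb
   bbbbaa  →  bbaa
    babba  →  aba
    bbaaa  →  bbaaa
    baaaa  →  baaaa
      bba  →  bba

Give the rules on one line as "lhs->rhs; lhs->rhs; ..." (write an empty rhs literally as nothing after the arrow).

  | bbbabbb => babbb => abb
  | bbbbaa => bbaa
  | babba => aba
  | bbaaa

bab->a; bbb->b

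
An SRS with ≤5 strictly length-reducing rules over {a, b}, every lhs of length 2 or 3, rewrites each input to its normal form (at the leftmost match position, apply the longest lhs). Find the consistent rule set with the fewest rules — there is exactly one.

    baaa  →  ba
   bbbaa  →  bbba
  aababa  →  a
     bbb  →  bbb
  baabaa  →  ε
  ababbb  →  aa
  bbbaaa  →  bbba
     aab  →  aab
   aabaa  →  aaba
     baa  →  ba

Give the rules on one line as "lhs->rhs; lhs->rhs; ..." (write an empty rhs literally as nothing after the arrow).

aaa->; abb->a; baa->ba; bab->a

  | baaa => baa => ba
  | bbbaa => bbba
  | aababa => aaaa => a
  | bbb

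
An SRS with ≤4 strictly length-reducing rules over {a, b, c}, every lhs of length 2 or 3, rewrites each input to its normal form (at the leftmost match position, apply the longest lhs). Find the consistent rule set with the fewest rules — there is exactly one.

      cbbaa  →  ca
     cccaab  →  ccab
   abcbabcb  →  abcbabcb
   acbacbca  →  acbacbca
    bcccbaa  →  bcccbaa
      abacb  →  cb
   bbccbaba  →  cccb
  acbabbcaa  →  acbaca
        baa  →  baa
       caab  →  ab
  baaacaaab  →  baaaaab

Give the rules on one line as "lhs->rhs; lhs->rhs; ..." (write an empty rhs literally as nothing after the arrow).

  | cbbaa => ccaa => ca
  | cccaab => ccab
  | abcbabcb
  | acbacbca

aba->; bb->c; caa->a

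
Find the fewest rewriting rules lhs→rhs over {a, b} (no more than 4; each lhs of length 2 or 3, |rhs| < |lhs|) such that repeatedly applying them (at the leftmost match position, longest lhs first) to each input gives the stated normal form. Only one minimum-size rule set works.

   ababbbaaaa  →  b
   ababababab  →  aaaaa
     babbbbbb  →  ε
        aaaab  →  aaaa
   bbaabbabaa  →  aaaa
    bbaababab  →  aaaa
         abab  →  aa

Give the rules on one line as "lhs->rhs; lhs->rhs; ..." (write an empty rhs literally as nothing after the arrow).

ab->a; abb->b; baa->b; bb->

  | ababbbaaaa => aabbbaaaa => abbaaaa => baaaa => baa => b
  | ababababab => aabababab => aaababab => aaaabab => aaaaab => aaaaa
  | babbbbbb => bbbbbb => bbbb => bb => ε
  | aaaab => aaaa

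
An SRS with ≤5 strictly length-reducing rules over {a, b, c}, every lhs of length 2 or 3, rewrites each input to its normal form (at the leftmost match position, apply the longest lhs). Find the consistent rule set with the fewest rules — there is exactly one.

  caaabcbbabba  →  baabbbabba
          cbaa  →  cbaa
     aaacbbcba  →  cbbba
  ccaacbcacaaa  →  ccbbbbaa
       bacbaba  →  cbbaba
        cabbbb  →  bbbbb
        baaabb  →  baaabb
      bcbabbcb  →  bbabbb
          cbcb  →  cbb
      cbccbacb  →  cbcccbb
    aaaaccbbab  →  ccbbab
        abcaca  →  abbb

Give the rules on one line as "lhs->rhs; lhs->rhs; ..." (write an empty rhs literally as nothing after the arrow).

ac->c; bac->cb; bcb->bb; ca->b

  | caaabcbbabba => baabcbbabba => baabbbabba
  | cbaa
  | aaacbbcba => aacbbcba => acbbcba => cbbcba => cbbba
  | ccaacbcacaaa => cbacbcacaaa => ccbbcacaaa => ccbbbcaaa => ccbbbbaa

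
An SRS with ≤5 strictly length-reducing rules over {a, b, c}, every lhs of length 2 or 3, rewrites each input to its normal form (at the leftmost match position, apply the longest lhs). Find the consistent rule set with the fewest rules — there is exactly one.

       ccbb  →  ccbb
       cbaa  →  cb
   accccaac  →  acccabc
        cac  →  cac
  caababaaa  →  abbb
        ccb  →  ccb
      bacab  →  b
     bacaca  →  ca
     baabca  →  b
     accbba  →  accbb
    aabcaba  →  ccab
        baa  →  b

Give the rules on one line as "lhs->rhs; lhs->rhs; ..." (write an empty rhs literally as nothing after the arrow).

  | ccbb
  | cbaa => cba => cb
  | accccaac => acccabc
  | cac

aab->c; ba->b; bca->; caa->ab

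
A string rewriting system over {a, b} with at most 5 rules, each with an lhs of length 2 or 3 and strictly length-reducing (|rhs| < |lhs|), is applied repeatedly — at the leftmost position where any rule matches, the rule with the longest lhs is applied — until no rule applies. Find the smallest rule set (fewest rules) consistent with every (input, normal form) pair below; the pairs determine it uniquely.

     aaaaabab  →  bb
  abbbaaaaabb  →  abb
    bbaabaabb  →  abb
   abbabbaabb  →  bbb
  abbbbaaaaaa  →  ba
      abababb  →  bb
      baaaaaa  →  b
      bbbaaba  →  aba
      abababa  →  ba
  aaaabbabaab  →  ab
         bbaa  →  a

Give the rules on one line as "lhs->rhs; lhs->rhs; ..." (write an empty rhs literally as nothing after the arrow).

  | aaaaabab => baaabab => aaabab => babab => abab => aab => bb
  | abbbaaaaabb => abaaaabb => aaaaabb => baaabb => aaabb => babb => abb
  | bbaabaabb => abaabb => aaabb => babb => abb
  | abbabbaabb => abbaabb => aabb => bbb

aa->b; baa->aa; bab->ab; bba->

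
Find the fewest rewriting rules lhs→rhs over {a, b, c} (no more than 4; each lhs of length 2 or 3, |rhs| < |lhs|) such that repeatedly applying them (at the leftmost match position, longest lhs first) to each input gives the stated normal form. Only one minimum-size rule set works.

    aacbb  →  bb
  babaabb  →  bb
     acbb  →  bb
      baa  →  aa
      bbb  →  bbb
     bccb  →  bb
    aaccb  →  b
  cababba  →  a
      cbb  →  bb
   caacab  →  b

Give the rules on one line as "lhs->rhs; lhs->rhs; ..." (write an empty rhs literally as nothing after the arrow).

  | aacbb => aabb => abb => bb
  | babaabb => abaabb => baabb => aabb => abb => bb
  | acbb => abb => bb
  | baa => aa

ab->b; ba->a; cb->b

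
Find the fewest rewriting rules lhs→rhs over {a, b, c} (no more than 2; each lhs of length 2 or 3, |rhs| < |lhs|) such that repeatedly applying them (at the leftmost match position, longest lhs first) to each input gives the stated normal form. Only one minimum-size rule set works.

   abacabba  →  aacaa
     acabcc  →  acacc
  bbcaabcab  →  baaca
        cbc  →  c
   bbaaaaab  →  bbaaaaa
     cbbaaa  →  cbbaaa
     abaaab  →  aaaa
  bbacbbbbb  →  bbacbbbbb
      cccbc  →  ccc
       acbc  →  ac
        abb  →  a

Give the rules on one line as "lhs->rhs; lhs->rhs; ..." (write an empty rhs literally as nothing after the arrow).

  | abacabba => aacabba => aacaba => aacaa
  | acabcc => acacc
  | bbcaabcab => baabcab => baacab => baaca
  | cbc => c

ab->a; bc->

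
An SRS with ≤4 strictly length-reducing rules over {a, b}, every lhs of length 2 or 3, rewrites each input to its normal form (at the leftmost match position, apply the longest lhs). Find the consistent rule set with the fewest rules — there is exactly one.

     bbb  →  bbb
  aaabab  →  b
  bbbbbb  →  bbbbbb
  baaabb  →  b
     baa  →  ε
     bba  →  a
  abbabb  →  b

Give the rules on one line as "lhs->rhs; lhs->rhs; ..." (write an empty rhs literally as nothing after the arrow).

aa->; abb->b; ba->a

  | bbb
  | aaabab => abab => aab => b
  | bbbbbb
  | baaabb => aaabb => abb => b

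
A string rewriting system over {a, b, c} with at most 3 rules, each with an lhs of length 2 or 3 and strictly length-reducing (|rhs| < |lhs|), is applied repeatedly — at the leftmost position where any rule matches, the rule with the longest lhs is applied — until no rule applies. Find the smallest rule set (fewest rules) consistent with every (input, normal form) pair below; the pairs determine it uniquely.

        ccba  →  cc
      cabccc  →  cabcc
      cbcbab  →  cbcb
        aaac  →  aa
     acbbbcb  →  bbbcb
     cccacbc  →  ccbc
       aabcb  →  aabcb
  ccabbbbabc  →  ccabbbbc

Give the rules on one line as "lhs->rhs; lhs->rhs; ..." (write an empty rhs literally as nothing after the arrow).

  | ccba => cc
  | cabccc => cabcc
  | cbcbab => cbcb
  | aaac => aa

ac->; ba->; ccc->cc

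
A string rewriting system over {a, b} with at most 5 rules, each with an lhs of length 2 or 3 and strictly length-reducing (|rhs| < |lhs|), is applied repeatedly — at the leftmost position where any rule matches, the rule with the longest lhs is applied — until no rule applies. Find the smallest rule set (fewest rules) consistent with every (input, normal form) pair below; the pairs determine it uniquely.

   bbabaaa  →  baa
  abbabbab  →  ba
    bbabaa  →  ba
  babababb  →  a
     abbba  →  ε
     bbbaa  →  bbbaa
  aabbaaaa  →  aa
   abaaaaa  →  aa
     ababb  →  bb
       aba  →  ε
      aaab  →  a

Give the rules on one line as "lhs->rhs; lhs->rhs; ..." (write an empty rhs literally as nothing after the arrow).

aaa->a; ab->a; aba->; bab->a

  | bbabaaa => baaaa => baa
  | abbabbab => ababbab => bbab => ba
  | bbabaa => baaa => ba
  | babababb => aababb => abb => ab => a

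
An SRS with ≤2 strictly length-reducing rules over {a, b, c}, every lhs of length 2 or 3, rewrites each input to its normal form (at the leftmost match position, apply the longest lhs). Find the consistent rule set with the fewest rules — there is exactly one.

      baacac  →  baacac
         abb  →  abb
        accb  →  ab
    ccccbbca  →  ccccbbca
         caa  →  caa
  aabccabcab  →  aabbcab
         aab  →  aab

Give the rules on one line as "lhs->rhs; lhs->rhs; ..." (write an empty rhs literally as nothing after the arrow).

  | baacac
  | abb
  | accb => ab
  | ccccbbca

acc->a; cca->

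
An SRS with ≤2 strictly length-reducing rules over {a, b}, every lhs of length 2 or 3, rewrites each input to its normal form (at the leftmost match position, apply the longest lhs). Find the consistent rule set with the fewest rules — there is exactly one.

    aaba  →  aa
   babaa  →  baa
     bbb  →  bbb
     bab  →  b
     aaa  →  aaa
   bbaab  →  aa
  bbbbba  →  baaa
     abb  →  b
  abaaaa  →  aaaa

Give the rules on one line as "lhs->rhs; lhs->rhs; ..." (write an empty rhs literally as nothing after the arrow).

  | aaba => aa
  | babaa => baa
  | bbb
  | bab => b

ab->; bba->aa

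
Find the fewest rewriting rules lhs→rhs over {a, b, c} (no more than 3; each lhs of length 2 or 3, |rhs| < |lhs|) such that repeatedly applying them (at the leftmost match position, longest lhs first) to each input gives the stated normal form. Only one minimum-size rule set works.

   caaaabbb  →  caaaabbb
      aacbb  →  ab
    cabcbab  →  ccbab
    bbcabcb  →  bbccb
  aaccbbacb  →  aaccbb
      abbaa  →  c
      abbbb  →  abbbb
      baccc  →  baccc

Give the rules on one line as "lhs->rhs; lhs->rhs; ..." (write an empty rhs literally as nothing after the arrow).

  | caaaabbb
  | aacbb => ab
  | cabcbab => ccbab
  | bbcabcb => bbccb

abc->c; acb->; baa->c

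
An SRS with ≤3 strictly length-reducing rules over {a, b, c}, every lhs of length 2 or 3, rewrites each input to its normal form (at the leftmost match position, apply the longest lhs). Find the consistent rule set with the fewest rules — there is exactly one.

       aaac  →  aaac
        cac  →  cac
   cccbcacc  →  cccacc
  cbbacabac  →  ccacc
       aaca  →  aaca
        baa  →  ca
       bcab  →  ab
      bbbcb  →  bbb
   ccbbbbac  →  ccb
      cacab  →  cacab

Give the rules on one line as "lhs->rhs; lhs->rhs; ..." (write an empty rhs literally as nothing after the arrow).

ba->c; bc->

  | aaac
  | cac
  | cccbcacc => cccacc
  | cbbacabac => cbccabac => ccabac => ccacc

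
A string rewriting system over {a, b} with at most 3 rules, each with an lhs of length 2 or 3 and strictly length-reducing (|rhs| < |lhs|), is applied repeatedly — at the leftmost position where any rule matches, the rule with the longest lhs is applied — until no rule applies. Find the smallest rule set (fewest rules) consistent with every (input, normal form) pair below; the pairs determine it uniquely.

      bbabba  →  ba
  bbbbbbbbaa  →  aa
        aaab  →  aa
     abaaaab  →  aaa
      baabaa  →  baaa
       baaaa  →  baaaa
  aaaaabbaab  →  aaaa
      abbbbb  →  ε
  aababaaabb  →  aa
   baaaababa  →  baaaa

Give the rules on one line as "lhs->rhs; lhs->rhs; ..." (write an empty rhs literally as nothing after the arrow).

  | bbabba => abba => ba
  | bbbbbbbbaa => bbbbbbaa => bbbbaa => bbaa => aa
  | aaab => aa
  | abaaaab => aaaab => aaa

ab->; bb->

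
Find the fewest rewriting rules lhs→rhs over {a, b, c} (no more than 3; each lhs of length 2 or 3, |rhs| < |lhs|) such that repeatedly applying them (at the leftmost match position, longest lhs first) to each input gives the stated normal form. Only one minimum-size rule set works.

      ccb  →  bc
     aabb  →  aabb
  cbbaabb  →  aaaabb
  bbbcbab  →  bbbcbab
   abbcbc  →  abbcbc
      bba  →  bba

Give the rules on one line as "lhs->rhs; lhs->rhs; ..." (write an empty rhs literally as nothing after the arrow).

cbb->aa; ccb->bc

  | ccb => bc
  | aabb
  | cbbaabb => aaaabb
  | bbbcbab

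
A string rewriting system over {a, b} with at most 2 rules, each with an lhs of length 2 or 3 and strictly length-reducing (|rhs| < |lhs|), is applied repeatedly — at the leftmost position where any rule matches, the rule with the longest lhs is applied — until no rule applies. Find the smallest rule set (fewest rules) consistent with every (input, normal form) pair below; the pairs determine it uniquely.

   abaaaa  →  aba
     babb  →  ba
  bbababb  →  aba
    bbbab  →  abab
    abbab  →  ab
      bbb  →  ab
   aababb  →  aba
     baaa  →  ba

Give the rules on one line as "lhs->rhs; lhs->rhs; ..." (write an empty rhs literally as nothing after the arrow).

  | abaaaa => abaaa => abaa => aba
  | babb => baa => ba
  | bbababb => aababb => ababb => abaa => aba
  | bbbab => abab

aa->a; bb->a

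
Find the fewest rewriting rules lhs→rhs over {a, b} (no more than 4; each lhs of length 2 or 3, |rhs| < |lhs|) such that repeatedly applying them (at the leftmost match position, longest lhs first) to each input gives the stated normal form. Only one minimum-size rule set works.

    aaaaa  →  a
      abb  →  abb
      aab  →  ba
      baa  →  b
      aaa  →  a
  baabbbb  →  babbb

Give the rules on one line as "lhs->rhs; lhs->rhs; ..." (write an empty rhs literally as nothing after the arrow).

aa->; aab->ba; bba->ba

  | aaaaa => aaa => a
  | abb
  | aab => ba
  | baa => b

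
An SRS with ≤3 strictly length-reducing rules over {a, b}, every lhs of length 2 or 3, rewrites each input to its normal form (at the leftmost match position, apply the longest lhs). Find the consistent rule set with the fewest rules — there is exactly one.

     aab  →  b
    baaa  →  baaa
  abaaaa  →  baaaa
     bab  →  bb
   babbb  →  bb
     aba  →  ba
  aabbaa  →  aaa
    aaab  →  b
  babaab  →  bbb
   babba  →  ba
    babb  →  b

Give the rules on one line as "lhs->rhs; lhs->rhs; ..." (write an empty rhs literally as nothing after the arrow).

ab->b; abb->

  | aab => ab => b
  | baaa
  | abaaaa => baaaa
  | bab => bb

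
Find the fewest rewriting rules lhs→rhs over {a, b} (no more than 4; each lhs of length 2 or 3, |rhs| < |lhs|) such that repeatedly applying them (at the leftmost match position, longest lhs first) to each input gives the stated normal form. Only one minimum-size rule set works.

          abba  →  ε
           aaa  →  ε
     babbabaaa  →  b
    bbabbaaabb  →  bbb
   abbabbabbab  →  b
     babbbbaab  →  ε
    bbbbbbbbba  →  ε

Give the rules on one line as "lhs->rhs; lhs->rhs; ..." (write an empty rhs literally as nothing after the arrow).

aa->b; ab->; ba->; bba->ba

  | abba => ba => ε
  | aaa => ba => ε
  | babbabaaa => bbabaaa => babaaa => baaa => aa => b
  | bbabbaaabb => babbaaabb => bbaaabb => baaabb => aabb => bbb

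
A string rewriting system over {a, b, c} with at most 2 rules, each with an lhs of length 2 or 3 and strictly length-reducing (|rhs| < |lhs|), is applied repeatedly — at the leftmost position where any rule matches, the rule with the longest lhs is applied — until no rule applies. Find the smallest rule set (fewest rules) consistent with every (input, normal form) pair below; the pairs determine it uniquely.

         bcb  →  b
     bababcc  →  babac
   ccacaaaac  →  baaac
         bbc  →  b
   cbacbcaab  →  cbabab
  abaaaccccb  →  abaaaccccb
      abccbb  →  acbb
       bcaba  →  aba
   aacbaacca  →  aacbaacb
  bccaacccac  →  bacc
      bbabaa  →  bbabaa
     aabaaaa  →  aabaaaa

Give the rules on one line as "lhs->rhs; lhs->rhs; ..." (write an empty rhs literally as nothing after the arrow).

  | bcb => b
  | bababcc => babac
  | ccacaaaac => cbcaaaac => caaaac => baaac
  | bbc => b

bc->; ca->b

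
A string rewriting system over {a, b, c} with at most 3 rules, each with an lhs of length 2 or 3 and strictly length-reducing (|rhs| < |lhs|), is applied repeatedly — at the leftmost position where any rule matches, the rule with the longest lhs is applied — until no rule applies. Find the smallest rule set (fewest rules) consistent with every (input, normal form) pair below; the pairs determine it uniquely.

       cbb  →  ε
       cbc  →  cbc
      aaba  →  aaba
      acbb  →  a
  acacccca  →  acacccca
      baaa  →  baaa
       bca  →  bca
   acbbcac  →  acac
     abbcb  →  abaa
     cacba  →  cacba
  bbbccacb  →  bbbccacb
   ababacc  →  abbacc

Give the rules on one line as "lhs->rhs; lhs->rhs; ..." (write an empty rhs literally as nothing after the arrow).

bab->bb; bcb->aa; cbb->

  | cbb => ε
  | cbc
  | aaba
  | acbb => a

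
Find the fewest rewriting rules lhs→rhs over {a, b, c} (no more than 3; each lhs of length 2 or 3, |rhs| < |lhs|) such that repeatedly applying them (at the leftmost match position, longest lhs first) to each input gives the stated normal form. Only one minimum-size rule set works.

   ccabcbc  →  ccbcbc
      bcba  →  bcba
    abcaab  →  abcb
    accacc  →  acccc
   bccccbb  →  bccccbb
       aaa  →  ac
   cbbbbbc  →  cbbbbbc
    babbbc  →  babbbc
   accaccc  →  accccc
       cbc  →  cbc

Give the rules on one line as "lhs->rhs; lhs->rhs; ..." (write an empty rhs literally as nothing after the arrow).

  | ccabcbc => ccbcbc
  | bcba
  | abcaab => abcab => abcb
  | accacc => acccc

aaa->ac; ca->c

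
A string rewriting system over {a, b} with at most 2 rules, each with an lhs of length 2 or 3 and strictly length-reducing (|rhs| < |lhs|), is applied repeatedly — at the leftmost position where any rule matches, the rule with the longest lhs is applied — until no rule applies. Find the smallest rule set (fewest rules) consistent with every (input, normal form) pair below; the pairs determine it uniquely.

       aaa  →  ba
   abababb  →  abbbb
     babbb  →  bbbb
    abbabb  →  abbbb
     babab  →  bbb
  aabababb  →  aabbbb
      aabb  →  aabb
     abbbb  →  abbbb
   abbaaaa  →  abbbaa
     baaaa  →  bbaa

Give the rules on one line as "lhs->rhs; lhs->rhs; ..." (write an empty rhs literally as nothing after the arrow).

  | aaa => ba
  | abababb => abbabb => abbbb
  | babbb => bbbb
  | abbabb => abbbb

aaa->ba; bab->bb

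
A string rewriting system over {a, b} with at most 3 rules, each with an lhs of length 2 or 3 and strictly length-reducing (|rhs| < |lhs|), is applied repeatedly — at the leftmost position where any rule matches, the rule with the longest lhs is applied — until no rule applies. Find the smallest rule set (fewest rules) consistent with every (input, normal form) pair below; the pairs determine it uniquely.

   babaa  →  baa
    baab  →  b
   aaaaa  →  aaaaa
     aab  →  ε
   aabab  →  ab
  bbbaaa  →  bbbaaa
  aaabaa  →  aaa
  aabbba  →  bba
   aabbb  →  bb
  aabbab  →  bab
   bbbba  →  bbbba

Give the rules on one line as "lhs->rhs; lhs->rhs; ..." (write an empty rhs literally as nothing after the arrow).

aab->; aba->a

  | babaa => baa
  | baab => b
  | aaaaa
  | aab => ε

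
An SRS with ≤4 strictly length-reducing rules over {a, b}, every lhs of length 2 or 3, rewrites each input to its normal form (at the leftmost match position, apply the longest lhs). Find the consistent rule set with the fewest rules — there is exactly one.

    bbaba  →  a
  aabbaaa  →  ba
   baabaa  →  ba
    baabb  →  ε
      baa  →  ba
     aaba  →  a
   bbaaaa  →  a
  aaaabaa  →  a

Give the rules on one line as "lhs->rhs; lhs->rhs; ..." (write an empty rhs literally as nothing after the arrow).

aa->a; ab->; bb->

  | bbaba => aba => a
  | aabbaaa => abbaaa => baaa => baa => ba
  | baabaa => babaa => baa => ba
  | baabb => babb => bb => ε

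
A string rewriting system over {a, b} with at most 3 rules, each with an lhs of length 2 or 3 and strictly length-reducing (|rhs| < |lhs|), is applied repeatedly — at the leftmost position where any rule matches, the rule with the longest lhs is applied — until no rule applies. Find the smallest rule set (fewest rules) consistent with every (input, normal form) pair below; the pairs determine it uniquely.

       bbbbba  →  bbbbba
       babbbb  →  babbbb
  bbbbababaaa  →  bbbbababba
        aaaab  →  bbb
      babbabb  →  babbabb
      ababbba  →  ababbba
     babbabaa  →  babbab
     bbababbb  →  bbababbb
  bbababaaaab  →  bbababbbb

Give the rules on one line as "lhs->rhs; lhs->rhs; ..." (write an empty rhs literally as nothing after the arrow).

  | bbbbba
  | babbbb
  | bbbbababaaa => bbbbababba
  | aaaab => baab => bbb

aa->; aaa->ba; aab->bb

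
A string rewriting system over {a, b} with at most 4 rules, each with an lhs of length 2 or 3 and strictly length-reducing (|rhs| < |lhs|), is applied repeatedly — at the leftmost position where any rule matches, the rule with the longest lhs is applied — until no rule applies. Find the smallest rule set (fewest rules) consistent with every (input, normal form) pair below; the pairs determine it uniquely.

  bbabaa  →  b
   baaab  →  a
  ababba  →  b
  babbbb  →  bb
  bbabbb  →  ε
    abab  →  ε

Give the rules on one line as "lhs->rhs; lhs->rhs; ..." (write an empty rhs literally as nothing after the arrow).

  | bbabaa => baaa => baa => ba => b
  | baaab => baab => bab => a
  | ababba => abba => ba => b
  | babbbb => abbb => bb

ab->; ba->b; bab->a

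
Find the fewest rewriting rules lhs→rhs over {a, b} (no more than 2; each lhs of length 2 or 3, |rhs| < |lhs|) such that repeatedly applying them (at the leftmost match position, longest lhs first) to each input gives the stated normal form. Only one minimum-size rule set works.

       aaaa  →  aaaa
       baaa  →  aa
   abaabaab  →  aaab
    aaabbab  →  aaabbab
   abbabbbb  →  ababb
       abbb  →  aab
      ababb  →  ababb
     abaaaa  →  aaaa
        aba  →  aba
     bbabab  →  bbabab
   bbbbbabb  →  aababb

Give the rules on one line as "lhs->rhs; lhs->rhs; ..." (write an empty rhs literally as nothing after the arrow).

baa->a; bbb->ab

  | aaaa
  | baaa => aa
  | abaabaab => aabaab => aaab
  | aaabbab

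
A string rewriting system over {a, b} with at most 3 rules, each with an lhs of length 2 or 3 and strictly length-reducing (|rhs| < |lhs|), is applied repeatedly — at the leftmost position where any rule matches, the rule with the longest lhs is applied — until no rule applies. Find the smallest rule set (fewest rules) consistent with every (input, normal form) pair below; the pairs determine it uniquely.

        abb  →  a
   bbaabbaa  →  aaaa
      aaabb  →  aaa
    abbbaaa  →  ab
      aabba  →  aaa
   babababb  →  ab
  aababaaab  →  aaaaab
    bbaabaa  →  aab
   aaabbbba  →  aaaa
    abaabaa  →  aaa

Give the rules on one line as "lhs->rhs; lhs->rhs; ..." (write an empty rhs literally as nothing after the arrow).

ba->b; bb->

  | abb => a
  | bbaabbaa => aabbaa => aaaa
  | aaabb => aaa
  | abbbaaa => abaaa => abaa => aba => ab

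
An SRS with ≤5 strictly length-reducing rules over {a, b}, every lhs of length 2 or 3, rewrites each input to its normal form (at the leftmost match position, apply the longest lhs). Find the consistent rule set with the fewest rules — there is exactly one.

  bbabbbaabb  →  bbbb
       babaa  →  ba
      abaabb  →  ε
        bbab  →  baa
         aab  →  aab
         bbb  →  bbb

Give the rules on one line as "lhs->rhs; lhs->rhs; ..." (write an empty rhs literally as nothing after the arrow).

  | bbabbbaabb => baabbaabb => baaabb => bbbb
  | babaa => aaaa => ba
  | abaabb => abb => ε
  | bbab => baa

aaa->b; aba->; abb->; bab->aa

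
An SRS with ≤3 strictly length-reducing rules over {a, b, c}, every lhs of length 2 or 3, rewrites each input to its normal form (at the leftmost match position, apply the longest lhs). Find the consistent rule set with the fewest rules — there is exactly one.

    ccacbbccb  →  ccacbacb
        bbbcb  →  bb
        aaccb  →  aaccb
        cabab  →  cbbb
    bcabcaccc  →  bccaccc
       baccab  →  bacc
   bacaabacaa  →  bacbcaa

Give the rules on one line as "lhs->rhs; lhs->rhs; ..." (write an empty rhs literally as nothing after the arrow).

ab->; aba->bb; bbc->ba

  | ccacbbccb => ccacbacb
  | bbbcb => bbab => bb
  | aaccb
  | cabab => cbbb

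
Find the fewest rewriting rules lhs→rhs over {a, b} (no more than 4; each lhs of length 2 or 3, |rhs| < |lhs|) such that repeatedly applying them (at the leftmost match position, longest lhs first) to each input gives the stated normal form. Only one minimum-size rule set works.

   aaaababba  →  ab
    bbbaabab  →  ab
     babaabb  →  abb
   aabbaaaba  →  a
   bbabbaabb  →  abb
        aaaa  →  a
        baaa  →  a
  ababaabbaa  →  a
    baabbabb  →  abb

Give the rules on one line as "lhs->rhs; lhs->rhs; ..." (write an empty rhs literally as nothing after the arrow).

aa->a; ba->; bab->ab

  | aaaababba => aaababba => aababba => ababba => aabba => abba => ab
  | bbbaabab => bbabab => babab => abab => aab => ab
  | babaabb => abaabb => aabb => abb
  | aabbaaaba => abbaaaba => abaaba => aaba => aba => a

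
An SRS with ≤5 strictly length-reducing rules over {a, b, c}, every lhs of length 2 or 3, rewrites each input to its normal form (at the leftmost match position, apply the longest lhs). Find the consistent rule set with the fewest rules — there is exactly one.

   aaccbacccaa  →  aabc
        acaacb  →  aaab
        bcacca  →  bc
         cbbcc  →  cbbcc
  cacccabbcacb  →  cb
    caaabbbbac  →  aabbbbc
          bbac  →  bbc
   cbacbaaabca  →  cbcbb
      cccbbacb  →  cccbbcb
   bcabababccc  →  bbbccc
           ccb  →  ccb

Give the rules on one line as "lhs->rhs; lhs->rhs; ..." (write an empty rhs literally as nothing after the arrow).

ac->a; ba->b; ca->; cab->a

  | aaccbacccaa => aacbacccaa => aabacccaa => aabcccaa => aabcca => aabc
  | acaacb => aaacb => aaab
  | bcacca => bcca => bc
  | cbbcc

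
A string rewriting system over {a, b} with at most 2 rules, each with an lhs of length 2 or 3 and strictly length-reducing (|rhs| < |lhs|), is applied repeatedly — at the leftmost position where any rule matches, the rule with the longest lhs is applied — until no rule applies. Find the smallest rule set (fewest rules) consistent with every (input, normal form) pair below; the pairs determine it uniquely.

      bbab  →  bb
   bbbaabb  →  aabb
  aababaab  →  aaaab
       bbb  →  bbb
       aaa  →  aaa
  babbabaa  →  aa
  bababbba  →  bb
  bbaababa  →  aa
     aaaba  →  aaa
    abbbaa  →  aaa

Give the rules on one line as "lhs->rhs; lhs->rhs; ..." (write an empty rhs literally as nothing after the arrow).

ba->; baa->aa

  | bbab => bb
  | bbbaabb => bbaabb => baabb => aabb
  | aababaab => aabaab => aaaab
  | bbb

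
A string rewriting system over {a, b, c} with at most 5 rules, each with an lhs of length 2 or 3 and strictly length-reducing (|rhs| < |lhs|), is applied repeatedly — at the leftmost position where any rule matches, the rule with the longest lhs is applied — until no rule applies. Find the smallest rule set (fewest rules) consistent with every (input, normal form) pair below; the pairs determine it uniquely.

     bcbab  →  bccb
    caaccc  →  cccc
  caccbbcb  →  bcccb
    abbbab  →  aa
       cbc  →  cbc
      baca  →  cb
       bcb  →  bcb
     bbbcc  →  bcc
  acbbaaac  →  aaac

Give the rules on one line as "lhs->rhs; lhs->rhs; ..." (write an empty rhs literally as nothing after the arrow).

ab->a; ba->c; bb->; ca->b

  | bcbab => bccb
  | caaccc => baccc => cccc
  | caccbbcb => bccbbcb => bcccb
  | abbbab => abbab => abab => aab => aa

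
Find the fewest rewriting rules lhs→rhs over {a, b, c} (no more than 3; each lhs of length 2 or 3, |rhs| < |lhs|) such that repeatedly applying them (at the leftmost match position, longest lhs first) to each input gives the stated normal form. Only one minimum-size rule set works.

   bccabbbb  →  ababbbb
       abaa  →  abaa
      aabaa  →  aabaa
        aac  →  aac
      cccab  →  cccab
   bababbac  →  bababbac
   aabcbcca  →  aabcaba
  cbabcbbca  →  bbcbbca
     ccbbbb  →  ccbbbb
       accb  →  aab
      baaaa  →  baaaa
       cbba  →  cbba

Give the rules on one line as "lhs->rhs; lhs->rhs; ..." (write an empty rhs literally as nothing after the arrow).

  | bccabbbb => ababbbb
  | abaa
  | aabaa
  | aac

acc->aa; bcc->ab; cba->b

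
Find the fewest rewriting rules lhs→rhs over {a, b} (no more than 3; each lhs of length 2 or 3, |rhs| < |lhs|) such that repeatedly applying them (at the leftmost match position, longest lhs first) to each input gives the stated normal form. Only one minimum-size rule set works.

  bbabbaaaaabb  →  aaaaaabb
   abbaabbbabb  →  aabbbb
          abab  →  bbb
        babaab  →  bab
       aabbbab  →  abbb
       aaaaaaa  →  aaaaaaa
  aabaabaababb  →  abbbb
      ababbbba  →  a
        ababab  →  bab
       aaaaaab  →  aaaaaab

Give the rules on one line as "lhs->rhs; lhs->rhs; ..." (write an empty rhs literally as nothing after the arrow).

aba->bb; bba->a

  | bbabbaaaaabb => abbaaaaabb => aaaaaabb
  | abbaabbbabb => aaabbbabb => aaababb => aabbbb
  | abab => bbb
  | babaab => bbbab => bab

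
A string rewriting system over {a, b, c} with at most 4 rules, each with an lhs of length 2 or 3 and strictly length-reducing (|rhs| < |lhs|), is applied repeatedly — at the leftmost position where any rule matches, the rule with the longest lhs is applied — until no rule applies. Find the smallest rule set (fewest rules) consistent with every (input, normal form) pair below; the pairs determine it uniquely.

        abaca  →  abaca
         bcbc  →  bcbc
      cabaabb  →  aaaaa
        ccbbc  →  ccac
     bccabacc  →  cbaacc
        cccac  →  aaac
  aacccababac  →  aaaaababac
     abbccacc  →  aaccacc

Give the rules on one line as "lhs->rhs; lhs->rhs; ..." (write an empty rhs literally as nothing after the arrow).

  | abaca
  | bcbc
  | cabaabb => aaaabb => aaaaa
  | ccbbc => ccac

bb->a; bca->cb; cab->aa; ccc->aa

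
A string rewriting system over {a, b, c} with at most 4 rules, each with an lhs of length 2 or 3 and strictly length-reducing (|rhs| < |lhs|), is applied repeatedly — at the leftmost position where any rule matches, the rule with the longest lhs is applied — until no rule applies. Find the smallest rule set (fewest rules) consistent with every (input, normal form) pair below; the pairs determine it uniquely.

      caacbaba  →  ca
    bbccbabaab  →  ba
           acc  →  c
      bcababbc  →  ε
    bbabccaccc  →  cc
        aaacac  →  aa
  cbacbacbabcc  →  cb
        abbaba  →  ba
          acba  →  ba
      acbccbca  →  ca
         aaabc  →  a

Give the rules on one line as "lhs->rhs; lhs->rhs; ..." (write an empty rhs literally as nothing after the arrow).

ab->; ac->; bc->

  | caacbaba => cababa => caba => ca
  | bbccbabaab => bcbabaab => babaab => baab => ba
  | acc => c
  | bcababbc => ababbc => abbc => bc => ε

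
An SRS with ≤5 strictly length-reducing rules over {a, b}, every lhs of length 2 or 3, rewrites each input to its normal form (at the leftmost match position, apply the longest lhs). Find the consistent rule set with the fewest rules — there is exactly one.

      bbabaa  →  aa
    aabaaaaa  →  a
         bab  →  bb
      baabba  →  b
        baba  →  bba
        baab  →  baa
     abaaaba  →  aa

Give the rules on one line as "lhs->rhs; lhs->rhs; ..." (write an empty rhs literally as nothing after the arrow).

aaa->; ab->a; bab->bb; bbb->

  | bbabaa => bbbaa => aa
  | aabaaaaa => aaaaaaa => aaaa => a
  | bab => bb
  | baabba => baaba => baaa => b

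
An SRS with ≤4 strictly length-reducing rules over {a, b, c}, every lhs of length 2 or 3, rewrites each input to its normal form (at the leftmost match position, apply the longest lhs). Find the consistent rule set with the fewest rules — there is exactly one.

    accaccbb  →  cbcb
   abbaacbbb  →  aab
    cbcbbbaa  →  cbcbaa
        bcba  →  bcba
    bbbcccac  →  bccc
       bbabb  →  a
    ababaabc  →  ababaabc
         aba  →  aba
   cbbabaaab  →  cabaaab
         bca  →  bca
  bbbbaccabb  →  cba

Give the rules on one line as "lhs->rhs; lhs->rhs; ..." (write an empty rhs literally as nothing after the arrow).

  | accaccbb => cbaccbb => cbcbbb => cbcb
  | abbaacbbb => aaacbbb => aabbb => aab
  | cbcbbbaa => cbcbaa
  | bcba

ac->; acc->cb; bb->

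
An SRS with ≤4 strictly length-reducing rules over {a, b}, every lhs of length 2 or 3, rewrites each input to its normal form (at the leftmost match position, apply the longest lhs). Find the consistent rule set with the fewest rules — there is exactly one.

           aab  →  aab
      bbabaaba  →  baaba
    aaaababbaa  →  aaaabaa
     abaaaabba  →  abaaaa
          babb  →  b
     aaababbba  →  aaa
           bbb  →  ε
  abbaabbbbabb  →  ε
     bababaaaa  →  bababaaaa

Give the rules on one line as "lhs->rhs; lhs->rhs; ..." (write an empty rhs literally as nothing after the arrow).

abb->; bba->; bbb->

  | aab
  | bbabaaba => baaba
  | aaaababbaa => aaaabaa
  | abaaaabba => abaaaa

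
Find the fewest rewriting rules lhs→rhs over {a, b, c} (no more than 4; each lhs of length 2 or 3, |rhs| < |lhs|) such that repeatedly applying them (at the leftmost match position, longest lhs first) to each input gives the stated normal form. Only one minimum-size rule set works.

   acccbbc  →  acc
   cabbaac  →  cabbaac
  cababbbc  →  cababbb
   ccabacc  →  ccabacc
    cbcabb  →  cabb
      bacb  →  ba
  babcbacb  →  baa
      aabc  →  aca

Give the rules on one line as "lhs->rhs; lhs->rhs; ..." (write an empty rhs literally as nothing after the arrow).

  | acccbbc => accbc => acc
  | cabbaac
  | cababbbc => cababbb
  | ccabacc

abc->ca; acb->ca; bc->b; cb->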